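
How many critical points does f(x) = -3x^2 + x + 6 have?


Find where f'(x) = 0:
f'(x) = -6x + 1
Set f'(x) = 0:
-6x + 1 = 0
x = -1 / (-6) = 1/6
This is a linear equation in x, so there is exactly one solution.
Number of critical points: 1

1


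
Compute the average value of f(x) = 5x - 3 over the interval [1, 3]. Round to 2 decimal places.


Average value = 1/(b-a) * integral from a to b of f(x) dx
First compute the integral of 5x - 3:
F(x) = (5/2)x^2 - 3x
F(3) = 5/2 * 9 - 3 * 3 = 27/2
F(1) = 5/2 * 1 - 3 * 1 = -1/2
Integral = 27/2 - (-1/2) = 14
Average = 14 / (3 - 1) = 14 / 2
= 7 = 7.00

7.00


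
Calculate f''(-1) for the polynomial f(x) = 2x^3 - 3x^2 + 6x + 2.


First derivative:
f'(x) = 6x^2 - 6x + 6
Second derivative:
f''(x) = 12x - 6
Substitute x = -1:
f''(-1) = 12 * (-1) - 6
= -12 - 6
= -18

-18


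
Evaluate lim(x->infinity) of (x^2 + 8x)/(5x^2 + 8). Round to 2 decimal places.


For limits at infinity with equal-degree polynomials,
we compare leading coefficients.
Numerator leading term: x^2
Denominator leading term: 5x^2
Divide both by x^2:
lim = (1 + 8/x) / (5 + 8/x^2)
As x -> infinity, the 1/x and 1/x^2 terms vanish:
= 1/5 = 0.20

0.20


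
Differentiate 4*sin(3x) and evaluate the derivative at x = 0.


Apply the chain rule to differentiate 4*sin(3x):
d/dx [4*sin(3x)]
= 4 * cos(3x) * d/dx(3x)
= 4 * 3 * cos(3x)
= 12 * cos(3x)
Evaluate at x = 0:
= 12 * cos(0)
= 12 * 1
= 12

12


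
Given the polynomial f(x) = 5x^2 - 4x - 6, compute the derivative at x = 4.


Differentiate term by term using power and sum rules:
f(x) = 5x^2 - 4x - 6
f'(x) = 10x - 4
Substitute x = 4:
f'(4) = 10 * 4 - 4
= 40 - 4
= 36

36


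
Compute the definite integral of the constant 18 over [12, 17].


The integral of a constant k over [a, b] equals k * (b - a).
integral from 12 to 17 of 18 dx
= 18 * (17 - 12)
= 18 * 5
= 90

90


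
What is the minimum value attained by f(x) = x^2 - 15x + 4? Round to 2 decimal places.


For a quadratic f(x) = ax^2 + bx + c with a > 0, the minimum is at the vertex.
Vertex x-coordinate: x = -b/(2a)
x = -(-15) / (2 * 1)
x = 15/2
Substitute back to find the minimum value:
f(15/2) = 1 * (15/2)^2 - 15 * (15/2) + 4
= 225/4 - 225/2 + 4
= -209/4 = -52.25

-52.25


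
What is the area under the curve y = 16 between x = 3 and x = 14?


The area under a constant function y = 16 is a rectangle.
Width = 14 - 3 = 11
Height = 16
Area = width * height
= 11 * 16
= 176

176


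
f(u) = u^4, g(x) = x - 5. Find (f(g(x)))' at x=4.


Using the chain rule: (f(g(x)))' = f'(g(x)) * g'(x)
First, find g(4):
g(4) = 1 * 4 - 5 = -1
Next, f'(u) = 4u^3
And g'(x) = 1
So f'(g(4)) * g'(4)
= 4 * (-1)^3 * 1
= 4 * (-1) * 1
= -4

-4


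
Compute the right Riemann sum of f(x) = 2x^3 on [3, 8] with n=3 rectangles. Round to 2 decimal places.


Right Riemann sum uses right endpoints of each subinterval.
Interval: [3, 8], n = 3
dx = (8 - 3) / 3 = 5/3
Right endpoints: [14/3, 19/3, 8]
f values: [5488/27, 13718/27, 1024]
Sum = dx * (sum of f values)
= 5/3 * 5206/3
= 26030/9 ≈ 2892.22

2892.22


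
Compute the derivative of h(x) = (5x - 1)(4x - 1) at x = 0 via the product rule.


Let u(x) = 5x - 1 and v(x) = 4x - 1
u'(x) = 5
v'(x) = 4
Product rule: h'(x) = u'(x)*v(x) + u(x)*v'(x)
= 5 * (4x - 1) + (5x - 1) * 4
At x = 0:
u(0) = 5 * 0 - 1 = -1
v(0) = 4 * 0 - 1 = -1
h'(0) = 5 * (-1) + (-1) * 4
= -5 - 4
= -9

-9


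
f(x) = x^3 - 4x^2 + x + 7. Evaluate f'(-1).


Differentiate f(x) = x^3 - 4x^2 + x + 7 term by term:
f'(x) = 3x^2 - 8x + 1
Substitute x = -1:
f'(-1) = 3 * (-1)^2 - 8 * (-1) + 1
= 3 + 8 + 1
= 12

12


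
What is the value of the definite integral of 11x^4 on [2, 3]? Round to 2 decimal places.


Find the antiderivative of 11x^4:
F(x) = 11/5 * x^5
Apply the Fundamental Theorem of Calculus:
F(3) - F(2)
= 11/5 * 3^5 - 11/5 * 2^5
= 11/5 * (243 - 32)
= 11/5 * 211
= 2321/5 = 464.20

464.20


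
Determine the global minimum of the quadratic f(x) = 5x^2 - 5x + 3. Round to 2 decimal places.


For a quadratic f(x) = ax^2 + bx + c with a > 0, the minimum is at the vertex.
Vertex x-coordinate: x = -b/(2a)
x = -(-5) / (2 * 5)
x = 5/10 = 1/2
Substitute back to find the minimum value:
f(1/2) = 5 * (1/2)^2 - 5 * (1/2) + 3
= 5/4 - 5/2 + 3
= 7/4 = 1.75

1.75


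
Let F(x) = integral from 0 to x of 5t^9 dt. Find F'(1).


By the Fundamental Theorem of Calculus (Part 1):
If F(x) = integral from 0 to x of f(t) dt, then F'(x) = f(x)
Here f(t) = 5t^9
So F'(x) = 5x^9
Evaluate at x = 1:
F'(1) = 5 * 1^9
= 5 * 1
= 5

5


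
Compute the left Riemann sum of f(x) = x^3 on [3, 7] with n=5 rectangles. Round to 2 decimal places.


Left Riemann sum uses left endpoints of each subinterval.
Interval: [3, 7], n = 5
dx = (7 - 3) / 5 = 4/5
Left endpoints: [3, 19/5, 23/5, 27/5, 31/5]
f values: [27, 6859/125, 12167/125, 19683/125, 29791/125]
Sum = dx * (sum of f values)
= 4/5 * 575
= 460 = 460.00

460.00


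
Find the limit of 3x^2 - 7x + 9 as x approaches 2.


Since polynomials are continuous, we use direct substitution.
lim(x->2) of 3x^2 - 7x + 9
= 3 * 2^2 - 7 * 2 + 9
= 12 - 14 + 9
= 7

7


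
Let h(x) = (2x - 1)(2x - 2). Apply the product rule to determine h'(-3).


Let u(x) = 2x - 1 and v(x) = 2x - 2
u'(x) = 2
v'(x) = 2
Product rule: h'(x) = u'(x)*v(x) + u(x)*v'(x)
= 2 * (2x - 2) + (2x - 1) * 2
At x = -3:
u(-3) = 2 * (-3) - 1 = -7
v(-3) = 2 * (-3) - 2 = -8
h'(-3) = 2 * (-8) + (-7) * 2
= -16 - 14
= -30

-30


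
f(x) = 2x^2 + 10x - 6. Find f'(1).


Differentiate term by term using power and sum rules:
f(x) = 2x^2 + 10x - 6
f'(x) = 4x + 10
Substitute x = 1:
f'(1) = 4 * 1 + 10
= 4 + 10
= 14

14


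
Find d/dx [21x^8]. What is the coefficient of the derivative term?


We apply the power rule: d/dx [ax^n] = a*n * x^(n-1)
d/dx [21x^8]
= 21 * 8 * x^(8-1)
= 168x^7
The coefficient is 168

168


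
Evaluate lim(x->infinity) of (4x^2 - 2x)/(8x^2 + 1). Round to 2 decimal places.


For limits at infinity with equal-degree polynomials,
we compare leading coefficients.
Numerator leading term: 4x^2
Denominator leading term: 8x^2
Divide both by x^2:
lim = (4 - 2/x) / (8 + 1/x^2)
As x -> infinity, the 1/x and 1/x^2 terms vanish:
= 4/8 = 1/2 = 0.50

0.50


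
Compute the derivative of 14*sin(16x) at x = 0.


Apply the chain rule to differentiate 14*sin(16x):
d/dx [14*sin(16x)]
= 14 * cos(16x) * d/dx(16x)
= 14 * 16 * cos(16x)
= 224 * cos(16x)
Evaluate at x = 0:
= 224 * cos(0)
= 224 * 1
= 224

224


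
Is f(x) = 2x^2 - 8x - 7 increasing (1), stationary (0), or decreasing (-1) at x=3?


Compute f'(x) to determine behavior:
f'(x) = 4x - 8
f'(3) = 4 * 3 - 8
= 12 - 8
= 4
Since f'(3) > 0, the function is increasing (1)

1


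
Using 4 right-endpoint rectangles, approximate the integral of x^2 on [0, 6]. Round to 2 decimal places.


Right Riemann sum uses right endpoints of each subinterval.
Interval: [0, 6], n = 4
dx = (6 - 0) / 4 = 3/2
Right endpoints: [3/2, 3, 9/2, 6]
f values: [9/4, 9, 81/4, 36]
Sum = dx * (sum of f values)
= 3/2 * 135/2
= 405/4 = 101.25

101.25


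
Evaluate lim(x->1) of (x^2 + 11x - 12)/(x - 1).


Direct substitution gives 0/0, so we factor the numerator.
Factor: (x^2 + 11x - 12) = (x - 1)(x + 12)
Cancel the common factor (x - 1):
(x^2 + 11x - 12)/(x - 1) = (x + 12)
Now substitute x = 1:
= (1) - (-12) = 13

13


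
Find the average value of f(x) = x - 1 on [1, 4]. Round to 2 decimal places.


Average value = 1/(b-a) * integral from a to b of f(x) dx
First compute the integral of x - 1:
F(x) = (1/2)x^2 - x
F(4) = 1/2 * 16 - 1 * 4 = 4
F(1) = 1/2 * 1 - 1 * 1 = -1/2
Integral = 4 - (-1/2) = 9/2
Average = (9/2) / (4 - 1) = (9/2) / 3
= 3/2 = 1.50

1.50


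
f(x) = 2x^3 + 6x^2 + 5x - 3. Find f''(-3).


First derivative:
f'(x) = 6x^2 + 12x + 5
Second derivative:
f''(x) = 12x + 12
Substitute x = -3:
f''(-3) = 12 * (-3) + 12
= -36 + 12
= -24

-24


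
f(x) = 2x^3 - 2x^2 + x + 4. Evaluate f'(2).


Differentiate f(x) = 2x^3 - 2x^2 + x + 4 term by term:
f'(x) = 6x^2 - 4x + 1
Substitute x = 2:
f'(2) = 6 * 2^2 - 4 * 2 + 1
= 24 - 8 + 1
= 17

17


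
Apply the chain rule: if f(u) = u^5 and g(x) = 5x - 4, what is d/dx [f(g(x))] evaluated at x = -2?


Using the chain rule: (f(g(x)))' = f'(g(x)) * g'(x)
First, find g(-2):
g(-2) = 5 * (-2) - 4 = -14
Next, f'(u) = 5u^4
And g'(x) = 5
So f'(g(-2)) * g'(-2)
= 5 * (-14)^4 * 5
= 5 * 38416 * 5
= 960400

960400


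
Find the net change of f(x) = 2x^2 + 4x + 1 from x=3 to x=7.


Net change = f(b) - f(a)
f(x) = 2x^2 + 4x + 1
Compute f(7):
f(7) = 2 * 7^2 + 4 * 7 + 1
= 98 + 28 + 1
= 127
Compute f(3):
f(3) = 2 * 3^2 + 4 * 3 + 1
= 18 + 12 + 1
= 31
Net change = 127 - 31 = 96

96


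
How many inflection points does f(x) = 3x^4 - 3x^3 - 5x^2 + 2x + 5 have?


Inflection points occur where f''(x) = 0 and concavity changes.
f(x) = 3x^4 - 3x^3 - 5x^2 + 2x + 5
f'(x) = 12x^3 - 9x^2 - 10x + 2
f''(x) = 36x^2 - 18x - 10
This is a quadratic in x. Use the discriminant to count real roots.
Discriminant = (-18)^2 - 4 * 36 * (-10)
= 324 - (-1440)
= 1764
Since discriminant > 0, f''(x) = 0 has 2 distinct real solutions.
A quadratic with two distinct real roots changes sign at each root, so concavity changes at both.
Number of inflection points: 2

2


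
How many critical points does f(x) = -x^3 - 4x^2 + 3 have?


Find where f'(x) = 0:
f(x) = -x^3 - 4x^2 + 3
f'(x) = -3x^2 - 8x
This is a quadratic in x. Use the discriminant to count real roots.
Discriminant = (-8)^2 - 4 * (-3) * 0
= 64 - 0
= 64
Since discriminant > 0, f'(x) = 0 has 2 real solutions.
Number of critical points: 2

2


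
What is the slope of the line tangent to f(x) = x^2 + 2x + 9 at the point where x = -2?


The slope of the tangent line equals f'(x) at the point.
f(x) = x^2 + 2x + 9
f'(x) = 2x + 2
At x = -2:
f'(-2) = 2 * (-2) + 2
= -4 + 2
= -2

-2


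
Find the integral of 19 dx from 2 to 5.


The integral of a constant k over [a, b] equals k * (b - a).
integral from 2 to 5 of 19 dx
= 19 * (5 - 2)
= 19 * 3
= 57

57


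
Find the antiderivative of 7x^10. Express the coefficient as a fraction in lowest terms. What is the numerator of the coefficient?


Apply the power rule for integration:
integral of ax^n dx = a/(n+1) * x^(n+1) + C
integral of 7x^10 dx
= 7/11 * x^11 + C
The coefficient in lowest terms is 7/11, and its numerator is 7

7


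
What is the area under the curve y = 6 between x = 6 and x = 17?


The area under a constant function y = 6 is a rectangle.
Width = 17 - 6 = 11
Height = 6
Area = width * height
= 11 * 6
= 66

66


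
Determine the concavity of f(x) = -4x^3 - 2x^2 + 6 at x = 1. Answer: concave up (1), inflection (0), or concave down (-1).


Concavity is determined by the sign of f''(x).
f(x) = -4x^3 - 2x^2 + 6
f'(x) = -12x^2 - 4x
f''(x) = -24x - 4
f''(1) = -24 * 1 - 4
= -24 - 4
= -28
Since f''(1) < 0, the function is concave down (-1)

-1


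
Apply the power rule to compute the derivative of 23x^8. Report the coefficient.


We apply the power rule: d/dx [ax^n] = a*n * x^(n-1)
d/dx [23x^8]
= 23 * 8 * x^(8-1)
= 184x^7
The coefficient is 184

184


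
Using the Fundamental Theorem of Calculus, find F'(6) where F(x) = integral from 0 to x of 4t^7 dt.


By the Fundamental Theorem of Calculus (Part 1):
If F(x) = integral from 0 to x of f(t) dt, then F'(x) = f(x)
Here f(t) = 4t^7
So F'(x) = 4x^7
Evaluate at x = 6:
F'(6) = 4 * 6^7
= 4 * 279936
= 1119744

1119744


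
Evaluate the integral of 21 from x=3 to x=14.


The integral of a constant k over [a, b] equals k * (b - a).
integral from 3 to 14 of 21 dx
= 21 * (14 - 3)
= 21 * 11
= 231

231


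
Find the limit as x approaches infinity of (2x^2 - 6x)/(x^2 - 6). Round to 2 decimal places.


For limits at infinity with equal-degree polynomials,
we compare leading coefficients.
Numerator leading term: 2x^2
Denominator leading term: x^2
Divide both by x^2:
lim = (2 - 6/x) / (1 - 6/x^2)
As x -> infinity, the 1/x and 1/x^2 terms vanish:
= 2/1 = 2 = 2.00

2.00


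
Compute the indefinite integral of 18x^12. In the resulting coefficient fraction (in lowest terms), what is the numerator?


Apply the power rule for integration:
integral of ax^n dx = a/(n+1) * x^(n+1) + C
integral of 18x^12 dx
= 18/13 * x^13 + C
The coefficient in lowest terms is 18/13, and its numerator is 18

18


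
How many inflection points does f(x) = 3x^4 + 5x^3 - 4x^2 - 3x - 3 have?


Inflection points occur where f''(x) = 0 and concavity changes.
f(x) = 3x^4 + 5x^3 - 4x^2 - 3x - 3
f'(x) = 12x^3 + 15x^2 - 8x - 3
f''(x) = 36x^2 + 30x - 8
This is a quadratic in x. Use the discriminant to count real roots.
Discriminant = (30)^2 - 4 * 36 * (-8)
= 900 - (-1152)
= 2052
Since discriminant > 0, f''(x) = 0 has 2 distinct real solutions.
A quadratic with two distinct real roots changes sign at each root, so concavity changes at both.
Number of inflection points: 2

2


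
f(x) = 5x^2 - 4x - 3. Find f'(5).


Differentiate term by term using power and sum rules:
f(x) = 5x^2 - 4x - 3
f'(x) = 10x - 4
Substitute x = 5:
f'(5) = 10 * 5 - 4
= 50 - 4
= 46

46


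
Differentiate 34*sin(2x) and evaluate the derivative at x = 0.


Apply the chain rule to differentiate 34*sin(2x):
d/dx [34*sin(2x)]
= 34 * cos(2x) * d/dx(2x)
= 34 * 2 * cos(2x)
= 68 * cos(2x)
Evaluate at x = 0:
= 68 * cos(0)
= 68 * 1
= 68

68


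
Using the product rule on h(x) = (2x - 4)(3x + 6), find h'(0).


Let u(x) = 2x - 4 and v(x) = 3x + 6
u'(x) = 2
v'(x) = 3
Product rule: h'(x) = u'(x)*v(x) + u(x)*v'(x)
= 2 * (3x + 6) + (2x - 4) * 3
At x = 0:
u(0) = 2 * 0 - 4 = -4
v(0) = 3 * 0 + 6 = 6
h'(0) = 2 * 6 + (-4) * 3
= 12 - 12
= 0

0


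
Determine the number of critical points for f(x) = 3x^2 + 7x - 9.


Find where f'(x) = 0:
f'(x) = 6x + 7
Set f'(x) = 0:
6x + 7 = 0
x = -7 / 6 = -7/6
This is a linear equation in x, so there is exactly one solution.
Number of critical points: 1

1


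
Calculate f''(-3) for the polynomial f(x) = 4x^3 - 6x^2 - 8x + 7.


First derivative:
f'(x) = 12x^2 - 12x - 8
Second derivative:
f''(x) = 24x - 12
Substitute x = -3:
f''(-3) = 24 * (-3) - 12
= -72 - 12
= -84

-84


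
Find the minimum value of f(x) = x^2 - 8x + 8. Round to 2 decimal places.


For a quadratic f(x) = ax^2 + bx + c with a > 0, the minimum is at the vertex.
Vertex x-coordinate: x = -b/(2a)
x = -(-8) / (2 * 1)
x = 8/2 = 4
Substitute back to find the minimum value:
f(4) = 1 * 4^2 - 8 * 4 + 8
= 16 - 32 + 8
= -8 = -8.00

-8.00


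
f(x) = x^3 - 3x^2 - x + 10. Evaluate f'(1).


Differentiate f(x) = x^3 - 3x^2 - x + 10 term by term:
f'(x) = 3x^2 - 6x - 1
Substitute x = 1:
f'(1) = 3 * 1^2 - 6 * 1 - 1
= 3 - 6 - 1
= -4

-4


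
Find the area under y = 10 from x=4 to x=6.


The area under a constant function y = 10 is a rectangle.
Width = 6 - 4 = 2
Height = 10
Area = width * height
= 2 * 10
= 20

20


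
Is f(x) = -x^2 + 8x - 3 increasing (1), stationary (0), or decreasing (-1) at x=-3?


Compute f'(x) to determine behavior:
f'(x) = -2x + 8
f'(-3) = -2 * (-3) + 8
= 6 + 8
= 14
Since f'(-3) > 0, the function is increasing (1)

1


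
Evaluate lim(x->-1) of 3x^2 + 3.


Since polynomials are continuous, we use direct substitution.
lim(x->-1) of 3x^2 + 3
= 3 * (-1)^2 + 0 * (-1) + 3
= 3 + 0 + 3
= 6

6


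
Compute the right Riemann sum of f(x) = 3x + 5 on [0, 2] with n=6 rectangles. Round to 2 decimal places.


Right Riemann sum uses right endpoints of each subinterval.
Interval: [0, 2], n = 6
dx = (2 - 0) / 6 = 1/3
Right endpoints: [1/3, 2/3, 1, 4/3, 5/3, 2]
f values: [6, 7, 8, 9, 10, 11]
Sum = dx * (sum of f values)
= 1/3 * 51
= 17 = 17.00

17.00


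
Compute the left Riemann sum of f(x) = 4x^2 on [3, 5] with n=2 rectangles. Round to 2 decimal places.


Left Riemann sum uses left endpoints of each subinterval.
Interval: [3, 5], n = 2
dx = (5 - 3) / 2 = 1
Left endpoints: [3, 4]
f values: [36, 64]
Sum = dx * (sum of f values)
= 1 * 100
= 100 = 100.00

100.00


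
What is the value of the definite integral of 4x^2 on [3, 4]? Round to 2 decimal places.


Find the antiderivative of 4x^2:
F(x) = 4/3 * x^3
Apply the Fundamental Theorem of Calculus:
F(4) - F(3)
= 4/3 * 4^3 - 4/3 * 3^3
= 4/3 * (64 - 27)
= 4/3 * 37
= 148/3 ≈ 49.33

49.33


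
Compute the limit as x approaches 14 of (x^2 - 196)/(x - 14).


Direct substitution gives 0/0, so we factor the numerator.
Factor: (x^2 - 196) = (x - 14)(x + 14)
Cancel the common factor (x - 14):
(x^2 - 196)/(x - 14) = (x + 14)
Now substitute x = 14:
= (14 + 14) = 28

28


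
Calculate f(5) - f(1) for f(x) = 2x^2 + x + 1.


Net change = f(b) - f(a)
f(x) = 2x^2 + x + 1
Compute f(5):
f(5) = 2 * 5^2 + 1 * 5 + 1
= 50 + 5 + 1
= 56
Compute f(1):
f(1) = 2 * 1^2 + 1 * 1 + 1
= 2 + 1 + 1
= 4
Net change = 56 - 4 = 52

52


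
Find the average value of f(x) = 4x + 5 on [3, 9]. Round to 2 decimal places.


Average value = 1/(b-a) * integral from a to b of f(x) dx
First compute the integral of 4x + 5:
F(x) = 2x^2 + 5x
F(9) = 2 * 81 + 5 * 9 = 207
F(3) = 2 * 9 + 5 * 3 = 33
Integral = 207 - 33 = 174
Average = 174 / (9 - 3) = 174 / 6
= 29 = 29.00

29.00


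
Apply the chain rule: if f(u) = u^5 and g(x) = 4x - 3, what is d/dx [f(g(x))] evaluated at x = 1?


Using the chain rule: (f(g(x)))' = f'(g(x)) * g'(x)
First, find g(1):
g(1) = 4 * 1 - 3 = 1
Next, f'(u) = 5u^4
And g'(x) = 4
So f'(g(1)) * g'(1)
= 5 * 1^4 * 4
= 5 * 1 * 4
= 20

20


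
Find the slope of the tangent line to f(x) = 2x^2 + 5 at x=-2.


The slope of the tangent line equals f'(x) at the point.
f(x) = 2x^2 + 5
f'(x) = 4x
At x = -2:
f'(-2) = 4 * (-2) + 0
= -8 + 0
= -8

-8


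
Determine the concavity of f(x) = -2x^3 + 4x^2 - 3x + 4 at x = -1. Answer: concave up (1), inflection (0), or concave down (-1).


Concavity is determined by the sign of f''(x).
f(x) = -2x^3 + 4x^2 - 3x + 4
f'(x) = -6x^2 + 8x - 3
f''(x) = -12x + 8
f''(-1) = -12 * (-1) + 8
= 12 + 8
= 20
Since f''(-1) > 0, the function is concave up (1)

1


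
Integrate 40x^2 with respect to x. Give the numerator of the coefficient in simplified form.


Apply the power rule for integration:
integral of ax^n dx = a/(n+1) * x^(n+1) + C
integral of 40x^2 dx
= 40/3 * x^3 + C
The coefficient in lowest terms is 40/3, and its numerator is 40

40


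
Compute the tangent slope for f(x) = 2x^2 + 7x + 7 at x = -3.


The slope of the tangent line equals f'(x) at the point.
f(x) = 2x^2 + 7x + 7
f'(x) = 4x + 7
At x = -3:
f'(-3) = 4 * (-3) + 7
= -12 + 7
= -5

-5


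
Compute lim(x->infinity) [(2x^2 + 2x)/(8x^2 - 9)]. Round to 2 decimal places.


For limits at infinity with equal-degree polynomials,
we compare leading coefficients.
Numerator leading term: 2x^2
Denominator leading term: 8x^2
Divide both by x^2:
lim = (2 + 2/x) / (8 - 9/x^2)
As x -> infinity, the 1/x and 1/x^2 terms vanish:
= 2/8 = 1/4 = 0.25

0.25


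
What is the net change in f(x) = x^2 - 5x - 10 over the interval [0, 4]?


Net change = f(b) - f(a)
f(x) = x^2 - 5x - 10
Compute f(4):
f(4) = 1 * 4^2 - 5 * 4 - 10
= 16 - 20 - 10
= -14
Compute f(0):
f(0) = 1 * 0^2 - 5 * 0 - 10
= 0 + 0 - 10
= -10
Net change = -14 - (-10) = -4

-4


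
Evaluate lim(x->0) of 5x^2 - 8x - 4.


Since polynomials are continuous, we use direct substitution.
lim(x->0) of 5x^2 - 8x - 4
= 5 * 0^2 - 8 * 0 - 4
= 0 + 0 - 4
= -4

-4


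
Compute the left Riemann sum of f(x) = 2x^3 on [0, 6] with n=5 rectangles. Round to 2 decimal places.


Left Riemann sum uses left endpoints of each subinterval.
Interval: [0, 6], n = 5
dx = (6 - 0) / 5 = 6/5
Left endpoints: [0, 6/5, 12/5, 18/5, 24/5]
f values: [0, 432/125, 3456/125, 11664/125, 27648/125]
Sum = dx * (sum of f values)
= 6/5 * 1728/5
= 10368/25 = 414.72

414.72


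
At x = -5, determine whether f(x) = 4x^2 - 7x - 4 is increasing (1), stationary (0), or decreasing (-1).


Compute f'(x) to determine behavior:
f'(x) = 8x - 7
f'(-5) = 8 * (-5) - 7
= -40 - 7
= -47
Since f'(-5) < 0, the function is decreasing (-1)

-1


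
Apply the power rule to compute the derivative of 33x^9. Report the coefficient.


We apply the power rule: d/dx [ax^n] = a*n * x^(n-1)
d/dx [33x^9]
= 33 * 9 * x^(9-1)
= 297x^8
The coefficient is 297

297


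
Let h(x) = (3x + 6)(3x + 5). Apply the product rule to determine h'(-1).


Let u(x) = 3x + 6 and v(x) = 3x + 5
u'(x) = 3
v'(x) = 3
Product rule: h'(x) = u'(x)*v(x) + u(x)*v'(x)
= 3 * (3x + 5) + (3x + 6) * 3
At x = -1:
u(-1) = 3 * (-1) + 6 = 3
v(-1) = 3 * (-1) + 5 = 2
h'(-1) = 3 * 2 + 3 * 3
= 6 + 9
= 15

15


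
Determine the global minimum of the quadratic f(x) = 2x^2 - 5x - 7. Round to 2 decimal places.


For a quadratic f(x) = ax^2 + bx + c with a > 0, the minimum is at the vertex.
Vertex x-coordinate: x = -b/(2a)
x = -(-5) / (2 * 2)
x = 5/4
Substitute back to find the minimum value:
f(5/4) = 2 * (5/4)^2 - 5 * (5/4) - 7
= 25/8 - 25/4 - 7
= -81/8 ≈ -10.13

-10.13


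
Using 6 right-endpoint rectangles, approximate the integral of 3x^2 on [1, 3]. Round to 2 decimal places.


Right Riemann sum uses right endpoints of each subinterval.
Interval: [1, 3], n = 6
dx = (3 - 1) / 6 = 1/3
Right endpoints: [4/3, 5/3, 2, 7/3, 8/3, 3]
f values: [16/3, 25/3, 12, 49/3, 64/3, 27]
Sum = dx * (sum of f values)
= 1/3 * 271/3
= 271/9 ≈ 30.11

30.11


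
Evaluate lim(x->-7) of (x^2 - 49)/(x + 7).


Direct substitution gives 0/0, so we factor the numerator.
Factor: (x^2 - 49) = (x + 7)(x - 7)
Cancel the common factor (x + 7):
(x^2 - 49)/(x + 7) = (x - 7)
Now substitute x = -7:
= (-7) - (7) = -14

-14


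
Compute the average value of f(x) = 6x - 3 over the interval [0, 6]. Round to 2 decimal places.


Average value = 1/(b-a) * integral from a to b of f(x) dx
First compute the integral of 6x - 3:
F(x) = 3x^2 - 3x
F(6) = 3 * 36 - 3 * 6 = 90
F(0) = 3 * 0 - 3 * 0 = 0
Integral = 90 - 0 = 90
Average = 90 / (6 - 0) = 90 / 6
= 15 = 15.00

15.00


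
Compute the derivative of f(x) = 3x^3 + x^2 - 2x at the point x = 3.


Differentiate f(x) = 3x^3 + x^2 - 2x term by term:
f'(x) = 9x^2 + 2x - 2
Substitute x = 3:
f'(3) = 9 * 3^2 + 2 * 3 - 2
= 81 + 6 - 2
= 85

85


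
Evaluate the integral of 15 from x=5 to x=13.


The integral of a constant k over [a, b] equals k * (b - a).
integral from 5 to 13 of 15 dx
= 15 * (13 - 5)
= 15 * 8
= 120

120


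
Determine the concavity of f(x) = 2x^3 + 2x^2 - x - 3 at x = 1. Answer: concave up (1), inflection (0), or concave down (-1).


Concavity is determined by the sign of f''(x).
f(x) = 2x^3 + 2x^2 - x - 3
f'(x) = 6x^2 + 4x - 1
f''(x) = 12x + 4
f''(1) = 12 * 1 + 4
= 12 + 4
= 16
Since f''(1) > 0, the function is concave up (1)

1


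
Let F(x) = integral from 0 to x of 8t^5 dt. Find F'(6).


By the Fundamental Theorem of Calculus (Part 1):
If F(x) = integral from 0 to x of f(t) dt, then F'(x) = f(x)
Here f(t) = 8t^5
So F'(x) = 8x^5
Evaluate at x = 6:
F'(6) = 8 * 6^5
= 8 * 7776
= 62208

62208


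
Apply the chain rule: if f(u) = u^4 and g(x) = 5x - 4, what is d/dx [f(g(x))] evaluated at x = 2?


Using the chain rule: (f(g(x)))' = f'(g(x)) * g'(x)
First, find g(2):
g(2) = 5 * 2 - 4 = 6
Next, f'(u) = 4u^3
And g'(x) = 5
So f'(g(2)) * g'(2)
= 4 * 6^3 * 5
= 4 * 216 * 5
= 4320

4320


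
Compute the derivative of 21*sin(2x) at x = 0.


Apply the chain rule to differentiate 21*sin(2x):
d/dx [21*sin(2x)]
= 21 * cos(2x) * d/dx(2x)
= 21 * 2 * cos(2x)
= 42 * cos(2x)
Evaluate at x = 0:
= 42 * cos(0)
= 42 * 1
= 42

42


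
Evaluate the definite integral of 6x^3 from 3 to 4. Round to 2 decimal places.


Find the antiderivative of 6x^3:
F(x) = 6/4 * x^4
Apply the Fundamental Theorem of Calculus:
F(4) - F(3)
= 6/4 * 4^4 - 6/4 * 3^4
= 6/4 * (256 - 81)
= 6/4 * 175
= 525/2 = 262.50

262.50


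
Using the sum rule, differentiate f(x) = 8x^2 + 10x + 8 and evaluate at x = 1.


Differentiate term by term using power and sum rules:
f(x) = 8x^2 + 10x + 8
f'(x) = 16x + 10
Substitute x = 1:
f'(1) = 16 * 1 + 10
= 16 + 10
= 26

26


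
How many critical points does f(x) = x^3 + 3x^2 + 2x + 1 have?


Find where f'(x) = 0:
f(x) = x^3 + 3x^2 + 2x + 1
f'(x) = 3x^2 + 6x + 2
This is a quadratic in x. Use the discriminant to count real roots.
Discriminant = (6)^2 - 4 * 3 * 2
= 36 - 24
= 12
Since discriminant > 0, f'(x) = 0 has 2 real solutions.
Number of critical points: 2

2


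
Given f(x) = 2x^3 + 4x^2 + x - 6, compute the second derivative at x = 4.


First derivative:
f'(x) = 6x^2 + 8x + 1
Second derivative:
f''(x) = 12x + 8
Substitute x = 4:
f''(4) = 12 * 4 + 8
= 48 + 8
= 56

56


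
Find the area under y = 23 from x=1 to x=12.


The area under a constant function y = 23 is a rectangle.
Width = 12 - 1 = 11
Height = 23
Area = width * height
= 11 * 23
= 253

253


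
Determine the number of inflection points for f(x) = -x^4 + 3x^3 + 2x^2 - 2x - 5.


Inflection points occur where f''(x) = 0 and concavity changes.
f(x) = -x^4 + 3x^3 + 2x^2 - 2x - 5
f'(x) = -4x^3 + 9x^2 + 4x - 2
f''(x) = -12x^2 + 18x + 4
This is a quadratic in x. Use the discriminant to count real roots.
Discriminant = (18)^2 - 4 * (-12) * 4
= 324 - (-192)
= 516
Since discriminant > 0, f''(x) = 0 has 2 distinct real solutions.
A quadratic with two distinct real roots changes sign at each root, so concavity changes at both.
Number of inflection points: 2

2


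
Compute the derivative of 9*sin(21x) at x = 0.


Apply the chain rule to differentiate 9*sin(21x):
d/dx [9*sin(21x)]
= 9 * cos(21x) * d/dx(21x)
= 9 * 21 * cos(21x)
= 189 * cos(21x)
Evaluate at x = 0:
= 189 * cos(0)
= 189 * 1
= 189

189


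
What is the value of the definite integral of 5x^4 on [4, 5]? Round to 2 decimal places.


Find the antiderivative of 5x^4:
F(x) = 5/5 * x^5
Apply the Fundamental Theorem of Calculus:
F(5) - F(4)
= 5/5 * 5^5 - 5/5 * 4^5
= 5/5 * (3125 - 1024)
= 5/5 * 2101
= 2101 = 2101.00

2101.00


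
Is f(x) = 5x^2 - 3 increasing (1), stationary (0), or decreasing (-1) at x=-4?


Compute f'(x) to determine behavior:
f'(x) = 10x
f'(-4) = 10 * (-4) + 0
= -40 + 0
= -40
Since f'(-4) < 0, the function is decreasing (-1)

-1


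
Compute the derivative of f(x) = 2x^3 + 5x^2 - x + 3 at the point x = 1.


Differentiate f(x) = 2x^3 + 5x^2 - x + 3 term by term:
f'(x) = 6x^2 + 10x - 1
Substitute x = 1:
f'(1) = 6 * 1^2 + 10 * 1 - 1
= 6 + 10 - 1
= 15

15


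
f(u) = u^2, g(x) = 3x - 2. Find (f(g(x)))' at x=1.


Using the chain rule: (f(g(x)))' = f'(g(x)) * g'(x)
First, find g(1):
g(1) = 3 * 1 - 2 = 1
Next, f'(u) = 2u
And g'(x) = 3
So f'(g(1)) * g'(1)
= 2 * 1 * 3
= 6

6


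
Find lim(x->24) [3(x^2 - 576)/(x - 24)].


Direct substitution gives 0/0, so we factor the numerator.
Factor: 3(x^2 - 576) = 3 * (x - 24)(x + 24)
Cancel the common factor (x - 24):
3(x^2 - 576)/(x - 24) = 3 * (x + 24)
Now substitute x = 24:
= 3 * (24 + 24) = 144

144


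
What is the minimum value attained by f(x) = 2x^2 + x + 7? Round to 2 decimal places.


For a quadratic f(x) = ax^2 + bx + c with a > 0, the minimum is at the vertex.
Vertex x-coordinate: x = -b/(2a)
x = -(1) / (2 * 2)
x = -1/4
Substitute back to find the minimum value:
f(-1/4) = 2 * (-1/4)^2 + 1 * (-1/4) + 7
= 1/8 - 1/4 + 7
= 55/8 ≈ 6.88

6.88


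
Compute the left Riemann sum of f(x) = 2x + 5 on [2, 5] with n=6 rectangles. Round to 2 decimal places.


Left Riemann sum uses left endpoints of each subinterval.
Interval: [2, 5], n = 6
dx = (5 - 2) / 6 = 1/2
Left endpoints: [2, 5/2, 3, 7/2, 4, 9/2]
f values: [9, 10, 11, 12, 13, 14]
Sum = dx * (sum of f values)
= 1/2 * 69
= 69/2 = 34.50

34.50


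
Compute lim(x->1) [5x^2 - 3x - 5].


Since polynomials are continuous, we use direct substitution.
lim(x->1) of 5x^2 - 3x - 5
= 5 * 1^2 - 3 * 1 - 5
= 5 - 3 - 5
= -3

-3


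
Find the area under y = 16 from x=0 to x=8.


The area under a constant function y = 16 is a rectangle.
Width = 8 - 0 = 8
Height = 16
Area = width * height
= 8 * 16
= 128

128


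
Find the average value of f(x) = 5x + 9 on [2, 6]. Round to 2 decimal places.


Average value = 1/(b-a) * integral from a to b of f(x) dx
First compute the integral of 5x + 9:
F(x) = (5/2)x^2 + 9x
F(6) = 5/2 * 36 + 9 * 6 = 144
F(2) = 5/2 * 4 + 9 * 2 = 28
Integral = 144 - 28 = 116
Average = 116 / (6 - 2) = 116 / 4
= 29 = 29.00

29.00


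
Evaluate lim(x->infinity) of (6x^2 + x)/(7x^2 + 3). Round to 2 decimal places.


For limits at infinity with equal-degree polynomials,
we compare leading coefficients.
Numerator leading term: 6x^2
Denominator leading term: 7x^2
Divide both by x^2:
lim = (6 + 1/x) / (7 + 3/x^2)
As x -> infinity, the 1/x and 1/x^2 terms vanish:
= 6/7 ≈ 0.86

0.86


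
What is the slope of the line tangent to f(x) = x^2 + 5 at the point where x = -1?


The slope of the tangent line equals f'(x) at the point.
f(x) = x^2 + 5
f'(x) = 2x
At x = -1:
f'(-1) = 2 * (-1) + 0
= -2 + 0
= -2

-2


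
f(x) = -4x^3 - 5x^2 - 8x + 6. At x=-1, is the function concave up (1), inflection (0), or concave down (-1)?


Concavity is determined by the sign of f''(x).
f(x) = -4x^3 - 5x^2 - 8x + 6
f'(x) = -12x^2 - 10x - 8
f''(x) = -24x - 10
f''(-1) = -24 * (-1) - 10
= 24 - 10
= 14
Since f''(-1) > 0, the function is concave up (1)

1


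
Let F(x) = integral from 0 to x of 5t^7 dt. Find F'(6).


By the Fundamental Theorem of Calculus (Part 1):
If F(x) = integral from 0 to x of f(t) dt, then F'(x) = f(x)
Here f(t) = 5t^7
So F'(x) = 5x^7
Evaluate at x = 6:
F'(6) = 5 * 6^7
= 5 * 279936
= 1399680

1399680


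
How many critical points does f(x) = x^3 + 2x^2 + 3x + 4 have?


Find where f'(x) = 0:
f(x) = x^3 + 2x^2 + 3x + 4
f'(x) = 3x^2 + 4x + 3
This is a quadratic in x. Use the discriminant to count real roots.
Discriminant = (4)^2 - 4 * 3 * 3
= 16 - 36
= -20
Since discriminant < 0, f'(x) = 0 has no real solutions.
Number of critical points: 0

0


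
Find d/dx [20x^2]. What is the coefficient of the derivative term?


We apply the power rule: d/dx [ax^n] = a*n * x^(n-1)
d/dx [20x^2]
= 20 * 2 * x^(2-1)
= 40x
The coefficient is 40

40


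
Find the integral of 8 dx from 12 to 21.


The integral of a constant k over [a, b] equals k * (b - a).
integral from 12 to 21 of 8 dx
= 8 * (21 - 12)
= 8 * 9
= 72

72


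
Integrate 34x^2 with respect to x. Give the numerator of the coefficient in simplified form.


Apply the power rule for integration:
integral of ax^n dx = a/(n+1) * x^(n+1) + C
integral of 34x^2 dx
= 34/3 * x^3 + C
The coefficient in lowest terms is 34/3, and its numerator is 34

34


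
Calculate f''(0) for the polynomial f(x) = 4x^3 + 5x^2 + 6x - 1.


First derivative:
f'(x) = 12x^2 + 10x + 6
Second derivative:
f''(x) = 24x + 10
Substitute x = 0:
f''(0) = 24 * 0 + 10
= 0 + 10
= 10

10


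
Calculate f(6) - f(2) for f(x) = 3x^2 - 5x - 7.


Net change = f(b) - f(a)
f(x) = 3x^2 - 5x - 7
Compute f(6):
f(6) = 3 * 6^2 - 5 * 6 - 7
= 108 - 30 - 7
= 71
Compute f(2):
f(2) = 3 * 2^2 - 5 * 2 - 7
= 12 - 10 - 7
= -5
Net change = 71 - (-5) = 76

76


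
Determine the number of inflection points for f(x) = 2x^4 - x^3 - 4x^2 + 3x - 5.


Inflection points occur where f''(x) = 0 and concavity changes.
f(x) = 2x^4 - x^3 - 4x^2 + 3x - 5
f'(x) = 8x^3 - 3x^2 - 8x + 3
f''(x) = 24x^2 - 6x - 8
This is a quadratic in x. Use the discriminant to count real roots.
Discriminant = (-6)^2 - 4 * 24 * (-8)
= 36 - (-768)
= 804
Since discriminant > 0, f''(x) = 0 has 2 distinct real solutions.
A quadratic with two distinct real roots changes sign at each root, so concavity changes at both.
Number of inflection points: 2

2


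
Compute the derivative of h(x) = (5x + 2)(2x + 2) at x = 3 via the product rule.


Let u(x) = 5x + 2 and v(x) = 2x + 2
u'(x) = 5
v'(x) = 2
Product rule: h'(x) = u'(x)*v(x) + u(x)*v'(x)
= 5 * (2x + 2) + (5x + 2) * 2
At x = 3:
u(3) = 5 * 3 + 2 = 17
v(3) = 2 * 3 + 2 = 8
h'(3) = 5 * 8 + 17 * 2
= 40 + 34
= 74

74


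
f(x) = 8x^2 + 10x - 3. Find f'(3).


Differentiate term by term using power and sum rules:
f(x) = 8x^2 + 10x - 3
f'(x) = 16x + 10
Substitute x = 3:
f'(3) = 16 * 3 + 10
= 48 + 10
= 58

58


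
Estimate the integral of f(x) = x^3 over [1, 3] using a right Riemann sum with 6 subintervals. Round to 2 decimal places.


Right Riemann sum uses right endpoints of each subinterval.
Interval: [1, 3], n = 6
dx = (3 - 1) / 6 = 1/3
Right endpoints: [4/3, 5/3, 2, 7/3, 8/3, 3]
f values: [64/27, 125/27, 8, 343/27, 512/27, 27]
Sum = dx * (sum of f values)
= 1/3 * 221/3
= 221/9 ≈ 24.56

24.56


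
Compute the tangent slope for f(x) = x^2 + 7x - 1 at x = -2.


The slope of the tangent line equals f'(x) at the point.
f(x) = x^2 + 7x - 1
f'(x) = 2x + 7
At x = -2:
f'(-2) = 2 * (-2) + 7
= -4 + 7
= 3

3


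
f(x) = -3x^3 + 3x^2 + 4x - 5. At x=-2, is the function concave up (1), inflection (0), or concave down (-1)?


Concavity is determined by the sign of f''(x).
f(x) = -3x^3 + 3x^2 + 4x - 5
f'(x) = -9x^2 + 6x + 4
f''(x) = -18x + 6
f''(-2) = -18 * (-2) + 6
= 36 + 6
= 42
Since f''(-2) > 0, the function is concave up (1)

1


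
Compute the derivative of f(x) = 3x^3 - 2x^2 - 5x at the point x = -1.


Differentiate f(x) = 3x^3 - 2x^2 - 5x term by term:
f'(x) = 9x^2 - 4x - 5
Substitute x = -1:
f'(-1) = 9 * (-1)^2 - 4 * (-1) - 5
= 9 + 4 - 5
= 8

8


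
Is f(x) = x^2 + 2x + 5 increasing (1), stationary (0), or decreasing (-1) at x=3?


Compute f'(x) to determine behavior:
f'(x) = 2x + 2
f'(3) = 2 * 3 + 2
= 6 + 2
= 8
Since f'(3) > 0, the function is increasing (1)

1


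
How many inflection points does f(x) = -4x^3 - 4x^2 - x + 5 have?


Inflection points occur where f''(x) = 0 and concavity changes.
f(x) = -4x^3 - 4x^2 - x + 5
f'(x) = -12x^2 - 8x - 1
f''(x) = -24x - 8
Set f''(x) = 0:
-24x - 8 = 0
x = 8 / (-24) = -1/3
Since f''(x) is linear (degree 1), it changes sign at this point.
Therefore there is exactly 1 inflection point.

1


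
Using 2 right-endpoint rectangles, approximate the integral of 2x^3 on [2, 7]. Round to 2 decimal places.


Right Riemann sum uses right endpoints of each subinterval.
Interval: [2, 7], n = 2
dx = (7 - 2) / 2 = 5/2
Right endpoints: [9/2, 7]
f values: [729/4, 686]
Sum = dx * (sum of f values)
= 5/2 * 3473/4
= 17365/8 ≈ 2170.63

2170.63


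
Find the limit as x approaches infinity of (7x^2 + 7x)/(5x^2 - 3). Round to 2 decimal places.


For limits at infinity with equal-degree polynomials,
we compare leading coefficients.
Numerator leading term: 7x^2
Denominator leading term: 5x^2
Divide both by x^2:
lim = (7 + 7/x) / (5 - 3/x^2)
As x -> infinity, the 1/x and 1/x^2 terms vanish:
= 7/5 = 1.40

1.40


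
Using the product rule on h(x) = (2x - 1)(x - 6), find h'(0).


Let u(x) = 2x - 1 and v(x) = x - 6
u'(x) = 2
v'(x) = 1
Product rule: h'(x) = u'(x)*v(x) + u(x)*v'(x)
= 2 * (x - 6) + (2x - 1) * 1
At x = 0:
u(0) = 2 * 0 - 1 = -1
v(0) = 1 * 0 - 6 = -6
h'(0) = 2 * (-6) + (-1) * 1
= -12 - 1
= -13

-13


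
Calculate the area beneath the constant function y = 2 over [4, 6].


The area under a constant function y = 2 is a rectangle.
Width = 6 - 4 = 2
Height = 2
Area = width * height
= 2 * 2
= 4

4


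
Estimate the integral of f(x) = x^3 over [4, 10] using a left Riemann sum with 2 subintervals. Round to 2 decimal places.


Left Riemann sum uses left endpoints of each subinterval.
Interval: [4, 10], n = 2
dx = (10 - 4) / 2 = 3
Left endpoints: [4, 7]
f values: [64, 343]
Sum = dx * (sum of f values)
= 3 * 407
= 1221 = 1221.00

1221.00


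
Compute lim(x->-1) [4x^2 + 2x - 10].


Since polynomials are continuous, we use direct substitution.
lim(x->-1) of 4x^2 + 2x - 10
= 4 * (-1)^2 + 2 * (-1) - 10
= 4 - 2 - 10
= -8

-8


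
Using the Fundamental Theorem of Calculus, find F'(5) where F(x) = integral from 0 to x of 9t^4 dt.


By the Fundamental Theorem of Calculus (Part 1):
If F(x) = integral from 0 to x of f(t) dt, then F'(x) = f(x)
Here f(t) = 9t^4
So F'(x) = 9x^4
Evaluate at x = 5:
F'(5) = 9 * 5^4
= 9 * 625
= 5625

5625


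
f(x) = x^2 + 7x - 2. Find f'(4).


Differentiate term by term using power and sum rules:
f(x) = x^2 + 7x - 2
f'(x) = 2x + 7
Substitute x = 4:
f'(4) = 2 * 4 + 7
= 8 + 7
= 15

15


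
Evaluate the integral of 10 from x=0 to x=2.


The integral of a constant k over [a, b] equals k * (b - a).
integral from 0 to 2 of 10 dx
= 10 * (2 - 0)
= 10 * 2
= 20

20


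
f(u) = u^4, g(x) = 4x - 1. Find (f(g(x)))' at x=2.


Using the chain rule: (f(g(x)))' = f'(g(x)) * g'(x)
First, find g(2):
g(2) = 4 * 2 - 1 = 7
Next, f'(u) = 4u^3
And g'(x) = 4
So f'(g(2)) * g'(2)
= 4 * 7^3 * 4
= 4 * 343 * 4
= 5488

5488


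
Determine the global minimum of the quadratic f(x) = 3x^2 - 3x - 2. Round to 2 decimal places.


For a quadratic f(x) = ax^2 + bx + c with a > 0, the minimum is at the vertex.
Vertex x-coordinate: x = -b/(2a)
x = -(-3) / (2 * 3)
x = 3/6 = 1/2
Substitute back to find the minimum value:
f(1/2) = 3 * (1/2)^2 - 3 * (1/2) - 2
= 3/4 - 3/2 - 2
= -11/4 = -2.75

-2.75


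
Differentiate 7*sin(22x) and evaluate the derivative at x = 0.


Apply the chain rule to differentiate 7*sin(22x):
d/dx [7*sin(22x)]
= 7 * cos(22x) * d/dx(22x)
= 7 * 22 * cos(22x)
= 154 * cos(22x)
Evaluate at x = 0:
= 154 * cos(0)
= 154 * 1
= 154

154


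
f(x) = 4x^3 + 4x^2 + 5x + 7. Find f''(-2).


First derivative:
f'(x) = 12x^2 + 8x + 5
Second derivative:
f''(x) = 24x + 8
Substitute x = -2:
f''(-2) = 24 * (-2) + 8
= -48 + 8
= -40

-40


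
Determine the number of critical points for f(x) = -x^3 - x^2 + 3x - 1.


Find where f'(x) = 0:
f(x) = -x^3 - x^2 + 3x - 1
f'(x) = -3x^2 - 2x + 3
This is a quadratic in x. Use the discriminant to count real roots.
Discriminant = (-2)^2 - 4 * (-3) * 3
= 4 - (-36)
= 40
Since discriminant > 0, f'(x) = 0 has 2 real solutions.
Number of critical points: 2

2


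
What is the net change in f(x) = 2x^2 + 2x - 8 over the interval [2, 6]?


Net change = f(b) - f(a)
f(x) = 2x^2 + 2x - 8
Compute f(6):
f(6) = 2 * 6^2 + 2 * 6 - 8
= 72 + 12 - 8
= 76
Compute f(2):
f(2) = 2 * 2^2 + 2 * 2 - 8
= 8 + 4 - 8
= 4
Net change = 76 - 4 = 72

72


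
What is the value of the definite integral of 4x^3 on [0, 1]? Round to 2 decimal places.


Find the antiderivative of 4x^3:
F(x) = 4/4 * x^4
Apply the Fundamental Theorem of Calculus:
F(1) - F(0)
= 4/4 * 1^4 - 4/4 * 0^4
= 4/4 * (1 - 0)
= 4/4 * 1
= 1 = 1.00

1.00


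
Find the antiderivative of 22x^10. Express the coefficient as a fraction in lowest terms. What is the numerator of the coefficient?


Apply the power rule for integration:
integral of ax^n dx = a/(n+1) * x^(n+1) + C
integral of 22x^10 dx
= 22/11 * x^11 + C
= 2 * x^11 + C
The coefficient in lowest terms is 2 = 2/1, so its numerator is 2

2


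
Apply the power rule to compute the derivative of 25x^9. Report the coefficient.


We apply the power rule: d/dx [ax^n] = a*n * x^(n-1)
d/dx [25x^9]
= 25 * 9 * x^(9-1)
= 225x^8
The coefficient is 225

225


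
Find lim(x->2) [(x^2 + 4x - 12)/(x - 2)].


Direct substitution gives 0/0, so we factor the numerator.
Factor: (x^2 + 4x - 12) = (x - 2)(x + 6)
Cancel the common factor (x - 2):
(x^2 + 4x - 12)/(x - 2) = (x + 6)
Now substitute x = 2:
= (2) - (-6) = 8

8


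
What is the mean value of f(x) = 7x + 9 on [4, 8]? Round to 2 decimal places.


Average value = 1/(b-a) * integral from a to b of f(x) dx
First compute the integral of 7x + 9:
F(x) = (7/2)x^2 + 9x
F(8) = 7/2 * 64 + 9 * 8 = 296
F(4) = 7/2 * 16 + 9 * 4 = 92
Integral = 296 - 92 = 204
Average = 204 / (8 - 4) = 204 / 4
= 51 = 51.00

51.00


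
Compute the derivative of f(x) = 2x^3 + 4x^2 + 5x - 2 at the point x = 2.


Differentiate f(x) = 2x^3 + 4x^2 + 5x - 2 term by term:
f'(x) = 6x^2 + 8x + 5
Substitute x = 2:
f'(2) = 6 * 2^2 + 8 * 2 + 5
= 24 + 16 + 5
= 45

45


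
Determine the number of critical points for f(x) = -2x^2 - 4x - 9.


Find where f'(x) = 0:
f'(x) = -4x - 4
Set f'(x) = 0:
-4x - 4 = 0
x = 4 / (-4) = -1
This is a linear equation in x, so there is exactly one solution.
Number of critical points: 1

1


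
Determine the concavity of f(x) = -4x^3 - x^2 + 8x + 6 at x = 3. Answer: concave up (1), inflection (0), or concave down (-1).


Concavity is determined by the sign of f''(x).
f(x) = -4x^3 - x^2 + 8x + 6
f'(x) = -12x^2 - 2x + 8
f''(x) = -24x - 2
f''(3) = -24 * 3 - 2
= -72 - 2
= -74
Since f''(3) < 0, the function is concave down (-1)

-1
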